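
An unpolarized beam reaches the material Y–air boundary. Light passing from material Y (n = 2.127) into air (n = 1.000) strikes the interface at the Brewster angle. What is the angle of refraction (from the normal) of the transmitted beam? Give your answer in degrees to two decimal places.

First find Brewster's angle: tan θ_B = 1.000/2.127 = 0.4701, giving θ_B = 25.18°.
The refracted ray is perpendicular to the reflected ray, so θ_t = 90° − θ_B = 64.82°.

θ_t ≈ 64.82°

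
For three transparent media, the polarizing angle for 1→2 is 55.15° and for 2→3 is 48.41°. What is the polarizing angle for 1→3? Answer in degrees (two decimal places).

tan θ_B(1→2) = n₂/n₁ = tan 55.15° = 1.4361.
tan θ_B(2→3) = n₃/n₂ = tan 48.41° = 1.1267.
n₃/n₁ = 1.6181. Then tan θ_B(1→3) = n₃/n₁, so θ_B(1→3) = arctan(1.6181) = 58.28°.

θ_B ≈ 58.28°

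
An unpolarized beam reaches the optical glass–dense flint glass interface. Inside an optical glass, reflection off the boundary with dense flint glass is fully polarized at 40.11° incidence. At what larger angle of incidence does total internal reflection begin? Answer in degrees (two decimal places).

θ_c ≈ 57.39°

From Brewster, n₂/n₁ = tan θ_B = tan 40.11° = 0.8424.
Then sin θ_c = n₂/n₁ = 0.8424, so θ_c = arcsin 0.8424 = 57.39°.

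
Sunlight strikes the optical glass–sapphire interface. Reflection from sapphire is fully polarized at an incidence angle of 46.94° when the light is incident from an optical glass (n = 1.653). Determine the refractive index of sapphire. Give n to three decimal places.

Brewster's law: tan θ_B = n₂/n₁ (light incident in an optical glass, refracted into sapphire).
n₂ = n₁ tan θ_B = 1.653 × tan 46.94° = 1.769.

n ≈ 1.769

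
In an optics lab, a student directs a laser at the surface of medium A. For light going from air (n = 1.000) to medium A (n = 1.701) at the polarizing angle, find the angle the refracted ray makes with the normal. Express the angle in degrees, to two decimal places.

First find Brewster's angle: tan θ_B = 1.701/1.000 = 1.7010, giving θ_B = 59.55°.
Since θ_B + θ_t = 90° at Brewster incidence, θ_t = 90° − 59.55° = 30.45°.

θ_t ≈ 30.45°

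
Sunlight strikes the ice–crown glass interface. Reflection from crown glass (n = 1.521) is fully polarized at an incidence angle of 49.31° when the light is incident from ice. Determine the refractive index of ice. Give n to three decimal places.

At the polarizing angle, tan θ_B = n₂/n₁ with n₁ on the incident side (ice) and n₂ on the transmitted side (crown glass).
n₁ = n₂ / tan θ_B = 1.521 / tan 49.31° = 1.308.

n ≈ 1.308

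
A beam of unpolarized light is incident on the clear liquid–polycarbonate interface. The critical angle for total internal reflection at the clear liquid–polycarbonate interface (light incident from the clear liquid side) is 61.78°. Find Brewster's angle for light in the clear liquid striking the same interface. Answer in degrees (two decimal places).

θ_B ≈ 41.38°

sin θ_c = n₂/n₁, so n₂/n₁ = sin 61.78° = 0.8811.
Brewster: tan θ_B = n₂/n₁ = 0.8811.
θ_B = arctan(0.8811) = 41.38°.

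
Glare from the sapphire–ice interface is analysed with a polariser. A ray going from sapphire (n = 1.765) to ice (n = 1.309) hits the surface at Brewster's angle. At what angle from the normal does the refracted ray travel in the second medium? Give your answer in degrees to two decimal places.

tan θ_B = n₂/n₁ = 1.309/1.765 = 0.7416, so θ_B = 36.56°.
Since θ_B + θ_t = 90° at Brewster incidence, θ_t = 90° − 36.56° = 53.44°.

θ_t ≈ 53.44°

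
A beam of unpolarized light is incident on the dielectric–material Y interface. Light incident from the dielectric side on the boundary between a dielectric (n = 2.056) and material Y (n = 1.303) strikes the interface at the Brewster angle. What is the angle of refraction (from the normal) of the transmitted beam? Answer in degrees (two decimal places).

θ_B = arctan(n₂/n₁) = arctan(1.303/2.056) = 32.36°.
At Brewster's angle the reflected and refracted rays are perpendicular, so θ_t = 90° − θ_B = 90° − 32.36° = 57.64°.

θ_t ≈ 57.64°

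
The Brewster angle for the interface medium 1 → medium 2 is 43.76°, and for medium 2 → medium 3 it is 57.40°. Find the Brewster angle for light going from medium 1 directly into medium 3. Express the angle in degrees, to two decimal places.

θ_B ≈ 56.26°

n₂/n₁ = tan 43.76° = 0.9576 and n₃/n₂ = tan 57.40° = 1.5637.
n₃/n₁ = 1.4974. Then tan θ_B(1→3) = n₃/n₁, so θ_B(1→3) = arctan(1.4974) = 56.26°.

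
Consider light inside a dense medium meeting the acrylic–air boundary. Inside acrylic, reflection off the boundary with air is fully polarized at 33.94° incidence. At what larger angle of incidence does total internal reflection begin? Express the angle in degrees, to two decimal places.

θ_c ≈ 42.30°

From Brewster, n₂/n₁ = tan θ_B = tan 33.94° = 0.6730.
Then sin θ_c = n₂/n₁ = 0.6730, so θ_c = arcsin 0.6730 = 42.30°.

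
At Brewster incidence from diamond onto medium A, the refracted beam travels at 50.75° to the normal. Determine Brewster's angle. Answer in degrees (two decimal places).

Since the reflected and refracted rays are at right angles at the polarizing angle, θ_B + θ_t = 90°.
θ_B = 90° − 50.75° = 39.25°.

θ_B ≈ 39.25°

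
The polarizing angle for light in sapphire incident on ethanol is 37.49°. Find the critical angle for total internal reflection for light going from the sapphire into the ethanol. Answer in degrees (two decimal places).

θ_c ≈ 50.09°

n₂/n₁ = tan 37.49° = 0.7670; the critical angle satisfies sin θ_c = n₂/n₁.
θ_c = arcsin(0.7670) = 50.09°.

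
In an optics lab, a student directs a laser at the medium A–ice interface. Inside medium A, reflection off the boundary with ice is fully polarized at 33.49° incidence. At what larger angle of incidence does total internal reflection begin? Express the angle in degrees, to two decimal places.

n₂/n₁ = tan 33.49° = 0.6616; the critical angle satisfies sin θ_c = n₂/n₁.
θ_c = arcsin(0.6616) = 41.42°.

θ_c ≈ 41.42°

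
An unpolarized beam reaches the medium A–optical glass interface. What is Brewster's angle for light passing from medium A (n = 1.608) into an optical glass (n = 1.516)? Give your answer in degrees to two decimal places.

Brewster's condition: tan θ_B = n₂/n₁ = 1.516/1.608 = 0.9428.
θ_B = arctan(0.9428) = 43.31°.

θ_B ≈ 43.31°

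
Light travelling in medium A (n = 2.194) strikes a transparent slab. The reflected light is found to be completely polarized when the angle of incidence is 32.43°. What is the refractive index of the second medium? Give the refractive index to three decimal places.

n ≈ 1.394

Full polarization of the reflected beam means tan θ_B = n₂/n₁, where n₁ is the incident medium (medium A).
n₂ = n₁ tan θ_B = 2.194 × tan 32.43° = 1.394.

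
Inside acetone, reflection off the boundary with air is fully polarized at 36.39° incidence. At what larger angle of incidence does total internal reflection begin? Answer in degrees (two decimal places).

θ_c ≈ 47.48°

tan θ_B = n₂/n₁ = tan 36.39° = 0.7370.
Total internal reflection: sin θ_c = n₂/n₁ = 0.7370.
θ_c = arcsin(0.7370) = 47.48°.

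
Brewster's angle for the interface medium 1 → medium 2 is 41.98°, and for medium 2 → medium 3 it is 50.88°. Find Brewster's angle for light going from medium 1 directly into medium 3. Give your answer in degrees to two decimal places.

θ_B ≈ 47.89°

n₂/n₁ = tan 41.98° = 0.8998 and n₃/n₂ = tan 50.88° = 1.2296.
Multiplying, n₃/n₁ = 0.8998 × 1.2296 = 1.1064, and θ_B(1→3) = arctan 1.1064 = 47.89°.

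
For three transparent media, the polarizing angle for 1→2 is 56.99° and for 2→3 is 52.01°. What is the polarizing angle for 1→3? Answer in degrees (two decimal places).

n₂/n₁ = tan 56.99° = 1.5393 and n₃/n₂ = tan 52.01° = 1.2804.
Multiplying, n₃/n₁ = 1.5393 × 1.2804 = 1.9709, and θ_B(1→3) = arctan 1.9709 = 63.10°.

θ_B ≈ 63.10°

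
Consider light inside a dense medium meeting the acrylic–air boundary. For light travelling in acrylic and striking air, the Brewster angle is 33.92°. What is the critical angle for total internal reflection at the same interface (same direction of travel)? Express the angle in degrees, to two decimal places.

θ_c ≈ 42.26°

n₂/n₁ = tan 33.92° = 0.6725; the critical angle satisfies sin θ_c = n₂/n₁.
θ_c = arcsin(0.6725) = 42.26°.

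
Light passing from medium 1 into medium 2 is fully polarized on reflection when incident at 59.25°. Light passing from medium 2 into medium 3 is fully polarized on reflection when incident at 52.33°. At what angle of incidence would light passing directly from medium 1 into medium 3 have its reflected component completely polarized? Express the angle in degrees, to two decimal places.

θ_B ≈ 65.33°

n₂/n₁ = tan 59.25° = 1.6808 and n₃/n₂ = tan 52.33° = 1.2952.
So n₃/n₁ = (n₂/n₁)(n₃/n₂) = 1.6808 × 1.2952 = 2.1771.
θ_B(1→3) = arctan(2.1771) = 65.33°.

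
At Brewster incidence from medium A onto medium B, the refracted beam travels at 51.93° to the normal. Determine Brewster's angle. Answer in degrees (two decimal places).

θ_B ≈ 38.07°

Since the reflected and refracted rays are at right angles at the polarizing angle, θ_B + θ_t = 90°.
θ_B = 90° − 51.93° = 38.07°.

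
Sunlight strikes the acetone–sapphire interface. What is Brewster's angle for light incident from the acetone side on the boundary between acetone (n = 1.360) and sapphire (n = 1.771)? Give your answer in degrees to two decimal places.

Brewster's condition: tan θ_B = n₂/n₁ = 1.771/1.360 = 1.3022. Taking the arctangent, θ_B = 52.48°.

θ_B ≈ 52.48°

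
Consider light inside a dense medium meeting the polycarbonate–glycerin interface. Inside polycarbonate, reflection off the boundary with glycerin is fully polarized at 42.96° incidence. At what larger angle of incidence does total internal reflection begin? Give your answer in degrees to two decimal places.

n₂/n₁ = tan 42.96° = 0.9312; the critical angle satisfies sin θ_c = n₂/n₁.
θ_c = arcsin(0.9312) = 68.62°.

θ_c ≈ 68.62°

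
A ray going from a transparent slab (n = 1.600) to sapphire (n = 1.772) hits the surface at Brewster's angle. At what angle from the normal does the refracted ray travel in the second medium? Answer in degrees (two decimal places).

First find Brewster's angle: tan θ_B = 1.772/1.600 = 1.1075, giving θ_B = 47.92°.
At Brewster's angle the reflected and refracted rays are perpendicular, so θ_t = 90° − θ_B = 90° − 47.92° = 42.08°.

θ_t ≈ 42.08°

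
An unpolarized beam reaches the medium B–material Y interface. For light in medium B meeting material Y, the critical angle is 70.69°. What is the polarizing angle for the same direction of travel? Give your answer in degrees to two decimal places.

sin θ_c = n₂/n₁, so n₂/n₁ = sin 70.69° = 0.9437.
Brewster: tan θ_B = n₂/n₁ = 0.9437.
θ_B = arctan(0.9437) = 43.34°.

θ_B ≈ 43.34°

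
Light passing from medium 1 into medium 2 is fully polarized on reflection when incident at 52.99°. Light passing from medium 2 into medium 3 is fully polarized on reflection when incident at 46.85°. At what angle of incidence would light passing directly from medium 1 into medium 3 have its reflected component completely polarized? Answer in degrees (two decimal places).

n₂/n₁ = tan 52.99° = 1.3266 and n₃/n₂ = tan 46.85° = 1.0668.
n₃/n₁ = 1.4151. Then tan θ_B(1→3) = n₃/n₁, so θ_B(1→3) = arctan(1.4151) = 54.75°.

θ_B ≈ 54.75°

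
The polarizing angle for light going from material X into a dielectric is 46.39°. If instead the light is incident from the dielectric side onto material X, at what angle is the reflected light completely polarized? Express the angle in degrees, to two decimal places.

tan θ_B' = n₁/n₂ = 1/tan θ_B, so θ_B' = 90° − θ_B.
θ_B' = 90° − 46.39° = 43.61°.

θ_B' ≈ 43.61°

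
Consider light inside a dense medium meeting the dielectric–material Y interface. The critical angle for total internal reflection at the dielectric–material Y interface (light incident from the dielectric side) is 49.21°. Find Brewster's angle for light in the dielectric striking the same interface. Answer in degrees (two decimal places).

n₂/n₁ = sin θ_c = sin 49.21° = 0.7571.
tan θ_B equals the same ratio, so θ_B = arctan(0.7571) = 37.13°.

θ_B ≈ 37.13°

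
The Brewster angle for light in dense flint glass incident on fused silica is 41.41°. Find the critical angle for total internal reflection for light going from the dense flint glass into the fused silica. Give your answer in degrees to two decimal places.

n₂/n₁ = tan 41.41° = 0.8819; the critical angle satisfies sin θ_c = n₂/n₁.
θ_c = arcsin(0.8819) = 61.88°.

θ_c ≈ 61.88°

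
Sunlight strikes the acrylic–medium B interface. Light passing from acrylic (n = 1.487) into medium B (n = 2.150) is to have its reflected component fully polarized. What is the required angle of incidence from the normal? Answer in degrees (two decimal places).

θ_B ≈ 55.33°

tan θ_B = n₂/n₁ = 2.150/1.487 = 1.4459. Taking the arctangent, θ_B = 55.33°.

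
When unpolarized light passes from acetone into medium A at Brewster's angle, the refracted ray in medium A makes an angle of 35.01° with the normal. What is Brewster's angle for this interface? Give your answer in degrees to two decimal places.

θ_B ≈ 54.99°

Since the reflected and refracted rays are at right angles at the polarizing angle, θ_B + θ_t = 90°.
So θ_B = 90° − θ_t = 90° − 35.01° = 54.99°.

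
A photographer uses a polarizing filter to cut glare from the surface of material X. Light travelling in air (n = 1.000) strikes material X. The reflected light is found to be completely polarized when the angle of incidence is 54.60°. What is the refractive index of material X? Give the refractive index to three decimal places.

n ≈ 1.407

Brewster's law: tan θ_B = n₂/n₁ (light incident in air, refracted into material X).
n₂ = n₁ tan θ_B = 1.000 × tan 54.60° = 1.407.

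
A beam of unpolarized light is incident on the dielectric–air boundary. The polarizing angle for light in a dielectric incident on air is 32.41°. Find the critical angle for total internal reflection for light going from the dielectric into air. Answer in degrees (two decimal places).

θ_c ≈ 39.41°

n₂/n₁ = tan 32.41° = 0.6349; the critical angle satisfies sin θ_c = n₂/n₁.
θ_c = arcsin(0.6349) = 39.41°.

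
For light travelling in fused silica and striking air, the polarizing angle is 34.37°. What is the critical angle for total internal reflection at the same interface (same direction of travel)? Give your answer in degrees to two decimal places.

θ_c ≈ 43.15°

From Brewster, n₂/n₁ = tan θ_B = tan 34.37° = 0.6839.
Then sin θ_c = n₂/n₁ = 0.6839, so θ_c = arcsin 0.6839 = 43.15°.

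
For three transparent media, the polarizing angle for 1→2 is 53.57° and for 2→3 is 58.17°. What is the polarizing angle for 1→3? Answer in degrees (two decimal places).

n₂/n₁ = tan 53.57° = 1.3549 and n₃/n₂ = tan 58.17° = 1.6110.
n₃/n₁ = 2.1826. Then tan θ_B(1→3) = n₃/n₁, so θ_B(1→3) = arctan(2.1826) = 65.38°.

θ_B ≈ 65.38°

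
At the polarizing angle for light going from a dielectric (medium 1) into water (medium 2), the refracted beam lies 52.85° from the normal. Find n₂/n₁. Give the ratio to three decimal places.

n₂/n₁ ≈ 0.758

At Brewster incidence θ_B = 90° − θ_t = 90° − 52.85° = 37.15°.
tan θ_B = n₂/n₁, so n₂/n₁ = tan 37.15° = 0.758.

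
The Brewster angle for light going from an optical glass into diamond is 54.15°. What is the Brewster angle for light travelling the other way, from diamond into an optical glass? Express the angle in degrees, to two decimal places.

Reversing the direction swaps n₁ and n₂, so tan θ_B' = 1/tan θ_B and θ_B' = 90° − θ_B.
Hence θ_B' = 90° − 54.15° = 35.85°.

θ_B' ≈ 35.85°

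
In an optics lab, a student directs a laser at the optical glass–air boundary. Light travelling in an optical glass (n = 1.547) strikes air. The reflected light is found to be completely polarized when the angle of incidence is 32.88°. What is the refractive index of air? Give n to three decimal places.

n ≈ 1.000

At the polarizing angle, tan θ_B = n₂/n₁ with n₁ on the incident side (an optical glass) and n₂ on the transmitted side (air).
n₂ = n₁ tan θ_B = 1.547 × tan 32.88° = 1.000.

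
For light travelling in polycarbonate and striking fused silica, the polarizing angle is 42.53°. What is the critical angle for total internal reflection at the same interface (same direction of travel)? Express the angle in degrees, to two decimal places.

From Brewster, n₂/n₁ = tan θ_B = tan 42.53° = 0.9173.
Then sin θ_c = n₂/n₁ = 0.9173, so θ_c = arcsin 0.9173 = 66.53°.

θ_c ≈ 66.53°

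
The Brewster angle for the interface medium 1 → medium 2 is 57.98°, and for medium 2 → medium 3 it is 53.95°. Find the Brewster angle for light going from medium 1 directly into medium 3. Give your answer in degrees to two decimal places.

θ_B ≈ 65.53°

Each Brewster angle gives a ratio: n₂/n₁ = tan 57.98° = 1.5991, n₃/n₂ = tan 53.95° = 1.3739.
n₃/n₁ = 2.1969. Then tan θ_B(1→3) = n₃/n₁, so θ_B(1→3) = arctan(2.1969) = 65.53°.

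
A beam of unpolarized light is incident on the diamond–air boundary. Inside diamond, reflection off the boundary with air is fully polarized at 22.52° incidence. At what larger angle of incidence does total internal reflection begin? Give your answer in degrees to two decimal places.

tan θ_B = n₂/n₁ = tan 22.52° = 0.4146.
Total internal reflection: sin θ_c = n₂/n₁ = 0.4146.
θ_c = arcsin(0.4146) = 24.50°.

θ_c ≈ 24.50°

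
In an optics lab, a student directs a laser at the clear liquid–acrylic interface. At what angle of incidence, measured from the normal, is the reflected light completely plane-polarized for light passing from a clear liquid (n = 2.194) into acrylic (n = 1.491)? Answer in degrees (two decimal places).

θ_B ≈ 34.20°

tan θ_B = n₂/n₁ = 1.491/2.194 = 0.6796.
θ_B = arctan(0.6796) = 34.20°.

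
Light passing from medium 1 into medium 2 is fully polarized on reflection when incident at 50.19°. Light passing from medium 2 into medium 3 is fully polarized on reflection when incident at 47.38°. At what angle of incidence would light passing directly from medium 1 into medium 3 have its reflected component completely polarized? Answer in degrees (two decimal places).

θ_B ≈ 52.51°

tan θ_B(1→2) = n₂/n₁ = tan 50.19° = 1.1998.
tan θ_B(2→3) = n₃/n₂ = tan 47.38° = 1.0867.
So n₃/n₁ = (n₂/n₁)(n₃/n₂) = 1.1998 × 1.0867 = 1.3039.
θ_B(1→3) = arctan(1.3039) = 52.51°.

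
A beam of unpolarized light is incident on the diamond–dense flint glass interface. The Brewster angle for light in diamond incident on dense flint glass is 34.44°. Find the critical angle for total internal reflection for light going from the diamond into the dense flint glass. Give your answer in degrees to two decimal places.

θ_c ≈ 43.29°

n₂/n₁ = tan 34.44° = 0.6857; the critical angle satisfies sin θ_c = n₂/n₁.
θ_c = arcsin(0.6857) = 43.29°.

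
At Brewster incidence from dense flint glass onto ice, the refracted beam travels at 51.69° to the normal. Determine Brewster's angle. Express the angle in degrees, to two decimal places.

θ_B ≈ 38.31°

Brewster's condition makes the reflected and refracted beams perpendicular: θ_B + θ_t = 90°.
θ_B = 90° − 51.69° = 38.31°.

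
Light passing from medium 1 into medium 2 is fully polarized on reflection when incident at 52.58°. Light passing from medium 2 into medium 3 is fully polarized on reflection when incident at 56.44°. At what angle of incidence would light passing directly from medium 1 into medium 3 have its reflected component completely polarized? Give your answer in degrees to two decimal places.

n₂/n₁ = tan 52.58° = 1.3070 and n₃/n₂ = tan 56.44° = 1.5074.
Multiplying, n₃/n₁ = 1.3070 × 1.5074 = 1.9702, and θ_B(1→3) = arctan 1.9702 = 63.09°.

θ_B ≈ 63.09°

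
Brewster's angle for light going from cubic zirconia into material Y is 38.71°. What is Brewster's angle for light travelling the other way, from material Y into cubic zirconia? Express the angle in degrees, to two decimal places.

θ_B' ≈ 51.29°

Reversing the direction swaps n₁ and n₂, so tan θ_B' = 1/tan θ_B and θ_B' = 90° − θ_B.
Hence θ_B' = 90° − 38.71° = 51.29°.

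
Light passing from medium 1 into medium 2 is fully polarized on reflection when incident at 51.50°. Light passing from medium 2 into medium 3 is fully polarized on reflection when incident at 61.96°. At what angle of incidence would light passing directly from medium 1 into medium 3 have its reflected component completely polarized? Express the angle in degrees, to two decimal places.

θ_B ≈ 67.04°

tan θ_B(1→2) = n₂/n₁ = tan 51.50° = 1.2572.
tan θ_B(2→3) = n₃/n₂ = tan 61.96° = 1.8776.
So n₃/n₁ = (n₂/n₁)(n₃/n₂) = 1.2572 × 1.8776 = 2.3604.
θ_B(1→3) = arctan(2.3604) = 67.04°.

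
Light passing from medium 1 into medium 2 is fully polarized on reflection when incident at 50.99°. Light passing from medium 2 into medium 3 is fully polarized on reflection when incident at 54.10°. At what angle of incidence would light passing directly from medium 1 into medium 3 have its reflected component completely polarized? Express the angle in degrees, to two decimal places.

θ_B ≈ 59.61°

tan θ_B(1→2) = n₂/n₁ = tan 50.99° = 1.2345.
tan θ_B(2→3) = n₃/n₂ = tan 54.10° = 1.3814.
Multiplying, n₃/n₁ = 1.2345 × 1.3814 = 1.7053, and θ_B(1→3) = arctan 1.7053 = 59.61°.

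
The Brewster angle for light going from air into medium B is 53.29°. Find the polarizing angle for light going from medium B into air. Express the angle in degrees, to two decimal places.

Reversing the direction swaps n₁ and n₂, so tan θ_B' = 1/tan θ_B and θ_B' = 90° − θ_B.
Hence θ_B' = 90° − 53.29° = 36.71°.

θ_B' ≈ 36.71°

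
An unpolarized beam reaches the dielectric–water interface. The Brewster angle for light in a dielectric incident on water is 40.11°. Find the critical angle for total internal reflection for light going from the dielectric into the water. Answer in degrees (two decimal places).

tan θ_B = n₂/n₁ = tan 40.11° = 0.8424.
Total internal reflection: sin θ_c = n₂/n₁ = 0.8424.
θ_c = arcsin(0.8424) = 57.39°.

θ_c ≈ 57.39°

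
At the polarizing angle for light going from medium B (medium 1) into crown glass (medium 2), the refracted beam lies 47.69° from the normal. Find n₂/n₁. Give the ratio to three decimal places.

n₂/n₁ ≈ 0.910

θ_B + θ_t = 90°, so θ_B = 90° − 47.69° = 42.31°.
Then n₂/n₁ = tan θ_B = tan 42.31° = 0.910.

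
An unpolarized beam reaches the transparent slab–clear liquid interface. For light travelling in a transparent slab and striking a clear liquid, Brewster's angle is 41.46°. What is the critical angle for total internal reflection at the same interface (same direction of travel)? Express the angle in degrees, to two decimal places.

tan θ_B = n₂/n₁ = tan 41.46° = 0.8835.
Total internal reflection: sin θ_c = n₂/n₁ = 0.8835.
θ_c = arcsin(0.8835) = 62.07°.

θ_c ≈ 62.07°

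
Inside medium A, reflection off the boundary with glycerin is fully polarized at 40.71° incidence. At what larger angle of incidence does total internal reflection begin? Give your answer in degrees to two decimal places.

θ_c ≈ 59.37°

tan θ_B = n₂/n₁ = tan 40.71° = 0.8604.
Total internal reflection: sin θ_c = n₂/n₁ = 0.8604.
θ_c = arcsin(0.8604) = 59.37°.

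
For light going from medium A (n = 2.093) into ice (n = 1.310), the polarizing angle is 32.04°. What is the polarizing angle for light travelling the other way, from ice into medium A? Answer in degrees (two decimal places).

Reversing the direction swaps n₁ and n₂, so tan θ_B' = 1/tan θ_B and θ_B' = 90° − θ_B.
Hence θ_B' = 90° − 32.04° = 57.96°.

θ_B' ≈ 57.96°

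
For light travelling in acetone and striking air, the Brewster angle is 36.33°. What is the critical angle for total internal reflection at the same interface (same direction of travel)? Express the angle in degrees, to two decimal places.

n₂/n₁ = tan 36.33° = 0.7354; the critical angle satisfies sin θ_c = n₂/n₁.
θ_c = arcsin(0.7354) = 47.34°.

θ_c ≈ 47.34°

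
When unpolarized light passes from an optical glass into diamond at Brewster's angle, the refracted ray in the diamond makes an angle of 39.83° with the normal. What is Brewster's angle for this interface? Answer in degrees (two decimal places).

Since the reflected and refracted rays are at right angles at the polarizing angle, θ_B + θ_t = 90°.
So θ_B = 90° − θ_t = 90° − 39.83° = 50.17°.

θ_B ≈ 50.17°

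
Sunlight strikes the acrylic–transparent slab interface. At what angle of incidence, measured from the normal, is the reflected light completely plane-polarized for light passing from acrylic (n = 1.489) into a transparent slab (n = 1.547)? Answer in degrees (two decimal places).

Brewster's condition: tan θ_B = n₂/n₁ = 1.547/1.489 = 1.0390. Taking the arctangent, θ_B = 46.09°.

θ_B ≈ 46.09°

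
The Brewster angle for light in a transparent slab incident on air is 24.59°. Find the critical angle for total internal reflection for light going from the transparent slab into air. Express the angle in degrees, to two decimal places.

θ_c ≈ 27.23°

tan θ_B = n₂/n₁ = tan 24.59° = 0.4576.
Total internal reflection: sin θ_c = n₂/n₁ = 0.4576.
θ_c = arcsin(0.4576) = 27.23°.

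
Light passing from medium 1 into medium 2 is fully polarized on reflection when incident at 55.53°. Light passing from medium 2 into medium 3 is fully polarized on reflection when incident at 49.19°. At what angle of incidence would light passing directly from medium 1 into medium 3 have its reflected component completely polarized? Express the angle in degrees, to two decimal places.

tan θ_B(1→2) = n₂/n₁ = tan 55.53° = 1.4566.
tan θ_B(2→3) = n₃/n₂ = tan 49.19° = 1.1581.
So n₃/n₁ = (n₂/n₁)(n₃/n₂) = 1.4566 × 1.1581 = 1.6869.
θ_B(1→3) = arctan(1.6869) = 59.34°.

θ_B ≈ 59.34°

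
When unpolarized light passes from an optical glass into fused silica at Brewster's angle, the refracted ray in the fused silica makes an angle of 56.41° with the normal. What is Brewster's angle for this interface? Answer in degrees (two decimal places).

At Brewster's angle the reflected and refracted rays are perpendicular, so θ_B + θ_t = 90°.
So θ_B = 90° − θ_t = 90° − 56.41° = 33.59°.

θ_B ≈ 33.59°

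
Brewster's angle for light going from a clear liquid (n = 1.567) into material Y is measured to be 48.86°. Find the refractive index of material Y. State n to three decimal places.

n ≈ 1.794

Brewster's law: tan θ_B = n₂/n₁ (light incident in a clear liquid, refracted into material Y).
n₂ = n₁ tan θ_B = 1.567 × tan 48.86° = 1.794.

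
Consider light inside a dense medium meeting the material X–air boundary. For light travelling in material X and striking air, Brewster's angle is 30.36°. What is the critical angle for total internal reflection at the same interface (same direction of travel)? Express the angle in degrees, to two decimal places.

θ_c ≈ 35.86°

tan θ_B = n₂/n₁ = tan 30.36° = 0.5858.
Total internal reflection: sin θ_c = n₂/n₁ = 0.5858.
θ_c = arcsin(0.5858) = 35.86°.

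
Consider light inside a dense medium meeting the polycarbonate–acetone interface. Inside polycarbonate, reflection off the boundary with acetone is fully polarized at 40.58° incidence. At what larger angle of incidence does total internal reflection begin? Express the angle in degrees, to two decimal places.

tan θ_B = n₂/n₁ = tan 40.58° = 0.8565.
Total internal reflection: sin θ_c = n₂/n₁ = 0.8565.
θ_c = arcsin(0.8565) = 58.93°.

θ_c ≈ 58.93°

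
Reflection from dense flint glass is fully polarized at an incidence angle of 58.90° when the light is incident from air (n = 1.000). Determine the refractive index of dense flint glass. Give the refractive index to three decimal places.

Brewster's law: tan θ_B = n₂/n₁ (light incident in air, refracted into dense flint glass).
n₂ = n₁ tan θ_B = 1.000 × tan 58.90° = 1.658.

n ≈ 1.658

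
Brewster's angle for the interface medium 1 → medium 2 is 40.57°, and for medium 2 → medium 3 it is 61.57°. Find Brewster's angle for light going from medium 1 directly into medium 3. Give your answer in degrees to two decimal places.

tan θ_B(1→2) = n₂/n₁ = tan 40.57° = 0.8562.
tan θ_B(2→3) = n₃/n₂ = tan 61.57° = 1.8471.
So n₃/n₁ = (n₂/n₁)(n₃/n₂) = 0.8562 × 1.8471 = 1.5815.
θ_B(1→3) = arctan(1.5815) = 57.69°.

θ_B ≈ 57.69°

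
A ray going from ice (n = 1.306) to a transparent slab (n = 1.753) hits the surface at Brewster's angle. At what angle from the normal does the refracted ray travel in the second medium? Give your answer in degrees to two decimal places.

tan θ_B = n₂/n₁ = 1.753/1.306 = 1.3423, so θ_B = 53.31°.
The refracted ray is perpendicular to the reflected ray, so θ_t = 90° − θ_B = 36.69°.

θ_t ≈ 36.69°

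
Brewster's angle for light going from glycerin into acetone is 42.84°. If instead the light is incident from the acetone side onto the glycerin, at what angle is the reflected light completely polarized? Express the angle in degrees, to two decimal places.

θ_B' ≈ 47.16°

Reversing the direction swaps n₁ and n₂, so tan θ_B' = 1/tan θ_B and θ_B' = 90° − θ_B.
Hence θ_B' = 90° − 42.84° = 47.16°.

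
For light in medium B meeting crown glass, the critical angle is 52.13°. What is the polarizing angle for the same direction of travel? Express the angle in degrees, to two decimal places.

θ_B ≈ 38.29°

sin θ_c = n₂/n₁, so n₂/n₁ = sin 52.13° = 0.7894.
Brewster: tan θ_B = n₂/n₁ = 0.7894.
θ_B = arctan(0.7894) = 38.29°.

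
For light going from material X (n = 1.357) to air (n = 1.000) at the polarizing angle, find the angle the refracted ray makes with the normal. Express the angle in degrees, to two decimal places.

θ_t ≈ 53.61°

tan θ_B = n₂/n₁ = 1.000/1.357 = 0.7369, so θ_B = 36.39°.
Since θ_B + θ_t = 90° at Brewster incidence, θ_t = 90° − 36.39° = 53.61°.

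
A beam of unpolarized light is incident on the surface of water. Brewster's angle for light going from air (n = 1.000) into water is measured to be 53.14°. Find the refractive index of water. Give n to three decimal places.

At Brewster's angle, tan θ_B = n₂/n₁ with n₁ on the incident side (air) and n₂ on the transmitted side (water).
n₂ = n₁ tan θ_B = 1.000 × tan 53.14° = 1.334.

n ≈ 1.334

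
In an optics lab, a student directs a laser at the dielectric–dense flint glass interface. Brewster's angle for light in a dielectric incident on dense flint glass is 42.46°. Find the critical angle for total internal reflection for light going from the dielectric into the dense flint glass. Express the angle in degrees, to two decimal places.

n₂/n₁ = tan 42.46° = 0.9150; the critical angle satisfies sin θ_c = n₂/n₁.
θ_c = arcsin(0.9150) = 66.21°.

θ_c ≈ 66.21°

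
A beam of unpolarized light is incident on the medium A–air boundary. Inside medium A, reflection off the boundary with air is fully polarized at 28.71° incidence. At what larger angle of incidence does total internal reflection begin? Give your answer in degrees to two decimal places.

θ_c ≈ 33.21°

n₂/n₁ = tan 28.71° = 0.5477; the critical angle satisfies sin θ_c = n₂/n₁.
θ_c = arcsin(0.5477) = 33.21°.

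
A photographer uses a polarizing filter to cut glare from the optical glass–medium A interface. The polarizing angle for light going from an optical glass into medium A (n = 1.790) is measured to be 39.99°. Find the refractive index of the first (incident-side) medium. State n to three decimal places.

n ≈ 2.134

At the polarizing angle, tan θ_B = n₂/n₁ with n₁ on the incident side (an optical glass) and n₂ on the transmitted side (medium A).
n₁ = n₂ / tan θ_B = 1.790 / tan 39.99° = 2.134.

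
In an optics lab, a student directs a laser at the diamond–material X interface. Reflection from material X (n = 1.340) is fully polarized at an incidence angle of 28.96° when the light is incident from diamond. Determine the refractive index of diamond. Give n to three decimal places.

n ≈ 2.421

At Brewster's angle, tan θ_B = n₂/n₁ with n₁ on the incident side (diamond) and n₂ on the transmitted side (material X).
n₁ = n₂ / tan θ_B = 1.340 / tan 28.96° = 2.421.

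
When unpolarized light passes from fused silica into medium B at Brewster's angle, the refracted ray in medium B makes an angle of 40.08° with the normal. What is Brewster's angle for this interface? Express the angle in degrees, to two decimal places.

At Brewster's angle the reflected and refracted rays are perpendicular, so θ_B + θ_t = 90°.
θ_B = 90° − 40.08° = 49.92°.

θ_B ≈ 49.92°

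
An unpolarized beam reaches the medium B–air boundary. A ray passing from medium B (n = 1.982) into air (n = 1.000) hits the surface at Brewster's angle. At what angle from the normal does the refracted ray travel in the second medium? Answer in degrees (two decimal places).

θ_t ≈ 63.23°

First find Brewster's angle: tan θ_B = 1.000/1.982 = 0.5045, giving θ_B = 26.77°.
Since θ_B + θ_t = 90° at Brewster incidence, θ_t = 90° − 26.77° = 63.23°.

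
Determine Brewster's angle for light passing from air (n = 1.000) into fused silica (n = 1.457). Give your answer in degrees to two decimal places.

θ_B ≈ 55.54°

Here n₂/n₁ = 1.457/1.000 = 1.4570, and Brewster's law gives tan θ_B = n₂/n₁. Taking the arctangent, θ_B = 55.54°.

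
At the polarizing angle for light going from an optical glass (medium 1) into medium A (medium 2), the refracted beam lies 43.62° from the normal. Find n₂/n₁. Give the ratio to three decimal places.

θ_B + θ_t = 90°, so θ_B = 90° − 43.62° = 46.38°.
Then n₂/n₁ = tan θ_B = tan 46.38° = 1.049.

n₂/n₁ ≈ 1.049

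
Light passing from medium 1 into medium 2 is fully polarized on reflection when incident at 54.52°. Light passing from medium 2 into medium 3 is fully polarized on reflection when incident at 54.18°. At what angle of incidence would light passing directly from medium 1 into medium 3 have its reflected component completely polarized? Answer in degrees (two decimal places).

θ_B ≈ 62.78°

tan θ_B(1→2) = n₂/n₁ = tan 54.52° = 1.4030.
tan θ_B(2→3) = n₃/n₂ = tan 54.18° = 1.3855.
Multiplying, n₃/n₁ = 1.4030 × 1.3855 = 1.9439, and θ_B(1→3) = arctan 1.9439 = 62.78°.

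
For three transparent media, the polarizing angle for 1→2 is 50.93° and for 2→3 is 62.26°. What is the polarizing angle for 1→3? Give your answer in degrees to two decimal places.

θ_B ≈ 66.88°

tan θ_B(1→2) = n₂/n₁ = tan 50.93° = 1.2318.
tan θ_B(2→3) = n₃/n₂ = tan 62.26° = 1.9015.
n₃/n₁ = 2.3423. Then tan θ_B(1→3) = n₃/n₁, so θ_B(1→3) = arctan(2.3423) = 66.88°.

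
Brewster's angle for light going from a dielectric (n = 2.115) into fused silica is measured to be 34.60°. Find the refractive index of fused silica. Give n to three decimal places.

n ≈ 1.459

At Brewster's angle, tan θ_B = n₂/n₁ with n₁ on the incident side (a dielectric) and n₂ on the transmitted side (fused silica).
n₂ = n₁ tan θ_B = 2.115 × tan 34.60° = 1.459.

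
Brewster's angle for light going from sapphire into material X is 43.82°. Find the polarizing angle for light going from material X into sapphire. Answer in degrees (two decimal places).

θ_B' ≈ 46.18°

Reversing the direction swaps n₁ and n₂, so tan θ_B' = 1/tan θ_B and θ_B' = 90° − θ_B.
Hence θ_B' = 90° − 43.82° = 46.18°.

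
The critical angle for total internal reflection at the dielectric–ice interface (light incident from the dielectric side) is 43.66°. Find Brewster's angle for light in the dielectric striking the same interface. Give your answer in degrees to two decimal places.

θ_B ≈ 34.62°

n₂/n₁ = sin θ_c = sin 43.66° = 0.6904.
tan θ_B equals the same ratio, so θ_B = arctan(0.6904) = 34.62°.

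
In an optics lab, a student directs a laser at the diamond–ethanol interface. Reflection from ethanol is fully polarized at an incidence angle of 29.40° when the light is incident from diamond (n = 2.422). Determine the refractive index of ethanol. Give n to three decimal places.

n ≈ 1.365

Full polarization of the reflected beam means tan θ_B = n₂/n₁, where n₁ is the incident medium (diamond).
n₂ = n₁ tan θ_B = 2.422 × tan 29.40° = 1.365.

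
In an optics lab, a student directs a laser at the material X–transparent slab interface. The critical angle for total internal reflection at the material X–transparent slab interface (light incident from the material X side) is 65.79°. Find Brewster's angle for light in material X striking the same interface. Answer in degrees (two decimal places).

n₂/n₁ = sin θ_c = sin 65.79° = 0.9120.
tan θ_B equals the same ratio, so θ_B = arctan(0.9120) = 42.37°.

θ_B ≈ 42.37°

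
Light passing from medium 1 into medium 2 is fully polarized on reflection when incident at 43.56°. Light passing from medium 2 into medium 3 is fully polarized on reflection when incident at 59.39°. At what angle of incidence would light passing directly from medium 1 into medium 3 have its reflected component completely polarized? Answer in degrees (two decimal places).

θ_B ≈ 58.11°

Each Brewster angle gives a ratio: n₂/n₁ = tan 43.56° = 0.9510, n₃/n₂ = tan 59.39° = 1.6902.
Multiplying, n₃/n₁ = 0.9510 × 1.6902 = 1.6073, and θ_B(1→3) = arctan 1.6073 = 58.11°.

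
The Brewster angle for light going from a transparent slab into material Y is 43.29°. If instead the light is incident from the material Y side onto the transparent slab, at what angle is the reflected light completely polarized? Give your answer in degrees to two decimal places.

Reversing the direction swaps n₁ and n₂, so tan θ_B' = 1/tan θ_B and θ_B' = 90° − θ_B.
Hence θ_B' = 90° − 43.29° = 46.71°.

θ_B' ≈ 46.71°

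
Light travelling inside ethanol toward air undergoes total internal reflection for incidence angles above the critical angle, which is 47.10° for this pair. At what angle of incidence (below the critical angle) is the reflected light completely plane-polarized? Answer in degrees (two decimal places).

n₂/n₁ = sin θ_c = sin 47.10° = 0.7325.
tan θ_B equals the same ratio, so θ_B = arctan(0.7325) = 36.22°.

θ_B ≈ 36.22°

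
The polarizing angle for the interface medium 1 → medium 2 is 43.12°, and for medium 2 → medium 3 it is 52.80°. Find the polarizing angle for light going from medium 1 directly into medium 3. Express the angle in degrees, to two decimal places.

θ_B ≈ 50.97°

n₂/n₁ = tan 43.12° = 0.9364 and n₃/n₂ = tan 52.80° = 1.3175.
So n₃/n₁ = (n₂/n₁)(n₃/n₂) = 0.9364 × 1.3175 = 1.2337.
θ_B(1→3) = arctan(1.2337) = 50.97°.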